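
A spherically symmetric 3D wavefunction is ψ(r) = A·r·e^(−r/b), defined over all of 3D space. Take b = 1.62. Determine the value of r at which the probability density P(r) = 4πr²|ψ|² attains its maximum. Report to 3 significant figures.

The maximum of P(r) = 4πr²|ψ|² occurs where its derivative vanishes.
Solving yields r = 2·b.
With b = 1.62, the most probable radial distance is 3.240.

r ≈ 3.24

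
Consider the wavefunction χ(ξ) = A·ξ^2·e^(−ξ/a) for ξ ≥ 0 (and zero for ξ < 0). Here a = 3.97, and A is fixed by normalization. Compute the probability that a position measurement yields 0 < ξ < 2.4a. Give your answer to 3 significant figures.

P ≈ 0.524

P = ∫_{0}^{2.4a} |χ(ξ)|² dξ.
The normalization integral ∫|χ|²dξ over the whole domain equals 3·a^5/4·A², and A² cancels in the ratio.
Substituting u = ξ/a, A² and the length scale cancel in the ratio: P = ∫_{0}^{2.4} u^4·e^(-2·u) du / ∫_{0}^{∞} u^4·e^(-2·u) du.
Using ∫ u^4·e^(-2·u) du = -(u^4/2 + u^3 + 3·u^2/2 + 3·u/2 + 3/4)·e^(-2·u), the numerator is ≈ 0.39281 and the denominator is 3/4.
Taking the ratio, P = 0.5237.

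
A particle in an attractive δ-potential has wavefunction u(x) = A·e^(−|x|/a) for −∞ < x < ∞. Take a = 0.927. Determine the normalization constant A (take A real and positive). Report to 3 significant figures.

Normalization requires ∫|u|² dx = 1, integrated from −∞ to ∞.
∫|u|² dx = A²·(a).
Hence A² = 1/[a].
Substituting a = 0.927 gives A² = 1.079, so A = 1.039.

A ≈ 1.04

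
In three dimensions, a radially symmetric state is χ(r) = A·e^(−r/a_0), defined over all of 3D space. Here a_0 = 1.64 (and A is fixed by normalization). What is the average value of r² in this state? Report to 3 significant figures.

⟨r^2⟩ ≈ 8.07

By definition ⟨r²⟩ = ∫ r^2 |χ(r)|² 4πr² dr.
Using ∫₀^∞ rⁿ e^(−αr) dr = n!/αⁿ⁺¹, the ratio of the moment integral to the normalization integral gives ⟨r²⟩ = 3·a_0^2.
With a_0 = 1.64, ⟨r^2⟩ = 8.069.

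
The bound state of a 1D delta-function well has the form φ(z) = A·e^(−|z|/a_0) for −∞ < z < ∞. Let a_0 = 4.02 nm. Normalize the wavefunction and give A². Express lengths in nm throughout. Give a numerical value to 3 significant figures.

Require ∫ |φ|² dz = 1 over the whole domain.
Carrying out the integral gives A² · a_0.
Setting this equal to 1 gives A² = 1/(a_0).
Substituting a_0 = 4.02 gives A² = 0.2488, so A = 0.4988.

A^2 ≈ 0.249 nm^(-1)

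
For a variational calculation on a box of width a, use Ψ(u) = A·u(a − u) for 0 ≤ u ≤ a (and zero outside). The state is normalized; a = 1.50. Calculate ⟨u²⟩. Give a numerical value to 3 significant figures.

The expectation value is the |Ψ|²-weighted average of u^2: ∫ u^2|Ψ|² du.
Expanding the polynomial and integrating term by term, evaluating both integrals, ⟨u²⟩ = 2·a^2/7.
With a = 1.50, ⟨u^2⟩ = 0.6429.

⟨u^2⟩ ≈ 0.643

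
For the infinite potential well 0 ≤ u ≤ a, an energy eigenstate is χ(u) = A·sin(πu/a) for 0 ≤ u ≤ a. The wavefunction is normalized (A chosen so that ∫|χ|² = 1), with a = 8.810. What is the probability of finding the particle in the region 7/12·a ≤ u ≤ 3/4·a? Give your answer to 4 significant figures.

P = ∫_{7/12·a}^{3/4·a} |χ(u)|² du.
Since A² = 1/(a/2), this is the region integral divided by the full normalization integral.
In terms of t = u/a (A² and the length scale cancel between numerator and denominator), P = [∫_{7/12}^{3/4} sin(π·t)^2 dt] / [∫_{0}^{1} sin(π·t)^2 dt].
With ∫ sin(π·t)^2 dt = t/2 - sin(2·π·t)/(4·π) + C, the region integral is 1/(8·π) + 1/12 and the full one is 1/2.
Taking the ratio, P = (3 + 2·π)/(12·π).

P ≈ 0.2462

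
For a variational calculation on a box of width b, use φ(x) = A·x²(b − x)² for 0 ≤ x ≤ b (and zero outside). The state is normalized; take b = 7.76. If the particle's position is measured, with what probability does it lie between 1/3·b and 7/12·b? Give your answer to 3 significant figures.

P ≈ 0.553

P = ∫_{1/3·b}^{7/12·b} |φ(x)|² dx.
The normalization integral ∫|φ|²dx over the whole domain equals b^9/630·A², and A² cancels in the ratio.
Substituting u = x/b, A² and the length scale cancel in the ratio: P = ∫_{1/3}^{7/12} u^4·(1 - u)^4 du / ∫_{0}^{1} u^4·(1 - u)^4 du.
Using ∫ u^4·(1 - u)^4 du = u^5·(70·u^4 - 315·u^3 + 540·u^2 - 420·u + 126)/630, the numerator is ≈ 0.00087750 and the denominator is 1/630.
Taking the ratio, P = 0.5528.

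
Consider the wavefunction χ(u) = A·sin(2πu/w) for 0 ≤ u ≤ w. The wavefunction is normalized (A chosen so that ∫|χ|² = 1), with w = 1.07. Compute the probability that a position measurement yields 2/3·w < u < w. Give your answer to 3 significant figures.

The probability is P = ∫ |χ|² du over [2/3·w, w].
The normalization integral ∫|χ|²du over the whole domain equals w/2·A², and A² cancels in the ratio.
Substituting t = u/w, A² and the length scale cancel in the ratio: P = ∫_{2/3}^{1} sin(2·π·t)^2 dt / ∫_{0}^{1} sin(2·π·t)^2 dt.
An antiderivative of sin(2·π·t)^2 is t/2 - sin(4·π·t)/(8·π); evaluating from 2/3 to 1 gives √(3)/(16·π) + 1/6, while the full integral is 1/2.
Evaluating gives P = (√(3)/8 + π/3)/π.

P ≈ 0.402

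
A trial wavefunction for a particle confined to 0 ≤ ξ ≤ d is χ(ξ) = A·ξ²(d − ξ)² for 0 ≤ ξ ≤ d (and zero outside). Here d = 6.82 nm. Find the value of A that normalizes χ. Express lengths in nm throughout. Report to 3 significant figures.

We need A² ∫|f|² dξ = 1, taking the integral from 0 to d.
With χ = A·ξ²(d − ξ)², the integral evaluates to A²·[d^9/630].
Setting this equal to 1 gives A² = 1/(d^9/630).
Plugging in d = 6.82 yields A = 0.004443.

A ≈ 0.00444 nm^(-9/2)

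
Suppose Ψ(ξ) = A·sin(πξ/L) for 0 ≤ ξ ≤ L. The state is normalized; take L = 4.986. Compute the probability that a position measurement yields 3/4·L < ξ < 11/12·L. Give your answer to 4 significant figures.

P = ∫_{3/4·L}^{11/12·L} |Ψ(ξ)|² dξ.
The normalization integral ∫|Ψ|²dξ over the whole domain equals L/2·A², and A² cancels in the ratio.
In terms of u = ξ/L (A² and the length scale cancel between numerator and denominator), P = [∫_{3/4}^{11/12} sin(π·u)^2 du] / [∫_{0}^{1} sin(π·u)^2 du].
With ∫ sin(π·u)^2 du = u/2 - sin(2·π·u)/(4·π) + C, the region integral is 1/12 - 1/(8·π) and the full one is 1/2.
This works out to P = (-3 + 2·π)/(12·π).

P ≈ 0.08709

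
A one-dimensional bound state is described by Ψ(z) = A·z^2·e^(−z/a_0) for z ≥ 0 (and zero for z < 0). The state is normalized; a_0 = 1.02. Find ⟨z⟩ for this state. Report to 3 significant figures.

⟨z⟩ ≈ 2.55

By definition ⟨z⟩ = ∫ z |Ψ(z)|² dz.
With ∫₀^∞ z^5 e^(−αz) dz = 5!/α^6, the ratio of the moment integral to the normalization integral gives ⟨z⟩ = 5·a_0/2.
With a_0 = 1.02, ⟨z⟩ = 2.550.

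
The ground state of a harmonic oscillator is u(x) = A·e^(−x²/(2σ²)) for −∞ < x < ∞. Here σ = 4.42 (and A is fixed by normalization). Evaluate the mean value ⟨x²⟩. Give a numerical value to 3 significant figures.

By definition ⟨x²⟩ = ∫ x^2 |u(x)|² dx.
Evaluating both integrals, ⟨x²⟩ = σ^2/2.
With σ = 4.42, ⟨x^2⟩ = 9.768.

⟨x^2⟩ ≈ 9.77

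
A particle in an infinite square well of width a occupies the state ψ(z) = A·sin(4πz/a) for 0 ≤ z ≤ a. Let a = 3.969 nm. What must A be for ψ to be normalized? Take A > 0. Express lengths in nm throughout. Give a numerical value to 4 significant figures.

Normalization requires ∫|ψ|² dz = 1, integrated from 0 to a.
Carrying out the integral gives A² · a/2.
Plugging in a = 3.969 yields A = 0.70986.

A ≈ 0.7099 nm^(-1/2)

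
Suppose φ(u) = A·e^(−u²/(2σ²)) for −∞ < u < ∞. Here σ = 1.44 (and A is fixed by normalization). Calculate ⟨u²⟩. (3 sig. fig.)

The expectation value is the |φ|²-weighted average of u^2: ∫ u^2|φ|² du.
Since the A² factors cancel between numerator and denominator, ⟨u²⟩ = σ^2/2.
Putting σ = 1.44 gives 1.037.

⟨u^2⟩ ≈ 1.04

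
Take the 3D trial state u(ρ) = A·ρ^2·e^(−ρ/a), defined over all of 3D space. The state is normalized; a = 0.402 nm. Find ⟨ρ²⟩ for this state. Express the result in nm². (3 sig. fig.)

⟨ρ^2⟩ ≈ 2.26 nm^2

The expectation value is the |u|²-weighted average of ρ^2: ∫ ρ^2|u|² 4πρ² dρ.
Using ∫₀^∞ ρⁿ e^(−αρ) dρ = n!/αⁿ⁺¹, evaluating both integrals, ⟨ρ²⟩ = 14·a^2.
Putting a = 0.402 gives 2.262.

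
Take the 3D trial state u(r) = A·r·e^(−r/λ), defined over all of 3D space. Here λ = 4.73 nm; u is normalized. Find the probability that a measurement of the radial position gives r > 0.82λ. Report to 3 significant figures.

P ≈ 0.974

Integrate the radial probability density 4πr²|u|² over r > 0.82λ.
Normalization gives A² = 1/(3·π·λ^5).
Let t = r/λ; then A², 4π and the length scale all cancel, so P = ∫_{0.82}^{∞} t^4·e^(-2·t) dt ÷ ∫_{0}^{∞} t^4·e^(-2·t) dt.
An antiderivative of t^4·e^(-2·t) is -(t^4/2 + t^3 + 3·t^2/2 + 3·t/2 + 3/4)·e^(-2·t); evaluating from 0.82 to ∞ gives ≈ 0.73053, while the full integral is 3/4.
This evaluates to P = 0.9740.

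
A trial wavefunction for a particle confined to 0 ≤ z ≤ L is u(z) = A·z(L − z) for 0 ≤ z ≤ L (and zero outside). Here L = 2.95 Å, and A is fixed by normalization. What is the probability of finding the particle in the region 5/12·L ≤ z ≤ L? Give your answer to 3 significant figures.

P = ∫_{5/12·L}^{L} |u(z)|² dz.
The normalization integral ∫|u|²dz over the whole domain equals L^5/30·A², and A² cancels in the ratio.
Substituting t = z/L, A² and the length scale cancel in the ratio: P = ∫_{5/12}^{1} t^2·(1 - t)^2 dt / ∫_{0}^{1} t^2·(1 - t)^2 dt.
With ∫ t^2·(1 - t)^2 dt = t^3·(6·t^2 - 15·t + 10)/30 + C, the region integral is ≈ 0.021779 and the full one is 1/30.
Evaluating gives P = 0.6534.

P ≈ 0.653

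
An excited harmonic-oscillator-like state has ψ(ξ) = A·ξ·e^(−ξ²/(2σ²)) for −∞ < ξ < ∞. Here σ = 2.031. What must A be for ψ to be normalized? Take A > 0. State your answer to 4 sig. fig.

We need A² ∫|f|² dξ = 1, taking the integral from −∞ to ∞.
∫|ψ|² dξ = A²·(√(π)·σ^3/2).
Hence A² = 1/[√(π)·σ^3/2].
With σ = 2.031: A² = 0.13469 and A = 0.36700.

A ≈ 0.3670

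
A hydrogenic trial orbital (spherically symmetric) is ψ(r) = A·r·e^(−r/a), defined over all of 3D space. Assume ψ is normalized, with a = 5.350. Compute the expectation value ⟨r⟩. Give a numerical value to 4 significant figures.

By definition ⟨r⟩ = ∫ r |ψ(r)|² 4πr² dr.
The ratio of the moment integral to the normalization integral gives ⟨r⟩ = 5·a/2.
With a = 5.350, ⟨r⟩ = 13.375.

⟨r⟩ ≈ 13.38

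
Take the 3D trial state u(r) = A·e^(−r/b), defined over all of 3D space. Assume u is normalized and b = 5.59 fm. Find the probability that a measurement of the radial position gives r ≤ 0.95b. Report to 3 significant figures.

P ≈ 0.296

Integrate the radial probability density 4πr²|u|² over r ≤ 0.95b.
The full normalization integral is A²·[π·b^3] = 1, fixing A².
In terms of t = r/b (A², 4π and the length scale all cancel between numerator and denominator), P = [∫_{0}^{0.95} t^2·e^(-2·t) dt] / [∫_{0}^{∞} t^2·e^(-2·t) dt].
An antiderivative of t^2·e^(-2·t) is -(2·t^2 + 2·t + 1)·e^(-2·t)/4; evaluating from 0 to 0.95 gives 1/4 - 941·e^(-19/10)/800, while the full integral is 1/4.
Taking the ratio yields P = 0.2963.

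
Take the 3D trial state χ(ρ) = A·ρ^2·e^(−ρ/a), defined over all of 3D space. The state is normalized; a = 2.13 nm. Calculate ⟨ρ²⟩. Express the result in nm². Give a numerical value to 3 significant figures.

The expectation value is the |χ|²-weighted average of ρ^2: ∫ ρ^2|χ|² 4πρ² dρ.
Recall ∫₀^∞ ρ^m e^(−ρ/β) dρ = m!·β^(m+1), since the A² factors cancel between numerator and denominator, ⟨ρ²⟩ = 14·a^2.
Putting a = 2.13 gives 63.52.

⟨ρ^2⟩ ≈ 63.5 nm^2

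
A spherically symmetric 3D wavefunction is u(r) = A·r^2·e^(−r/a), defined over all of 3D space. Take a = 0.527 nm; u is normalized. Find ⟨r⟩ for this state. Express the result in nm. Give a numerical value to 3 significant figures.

⟨r⟩ ≈ 1.84 nm

⟨r⟩ = ∫ r |u|² 4πr² dr over the full domain.
With ∫₀^∞ r^7 e^(−αr) dr = 7!/α^8, the ratio of the moment integral to the normalization integral gives ⟨r⟩ = 7·a/2.
Putting a = 0.527 gives 1.845.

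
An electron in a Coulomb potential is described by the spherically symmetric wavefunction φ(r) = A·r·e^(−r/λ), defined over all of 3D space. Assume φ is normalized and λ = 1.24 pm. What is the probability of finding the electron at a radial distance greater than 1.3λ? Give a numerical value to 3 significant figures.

P ≈ 0.877

P = ∫ |φ|² 4πr² dr over r > 1.3λ.
A² is fixed by ∫₀^∞ 4πr²|φ|² dr = 1, i.e. A² = (3·π·λ^5)^(−1).
Let u = r/λ; then A², 4π and the length scale all cancel, so P = ∫_{1.3}^{∞} u^4·e^(-2·u) du ÷ ∫_{0}^{∞} u^4·e^(-2·u) du.
With ∫ u^4·e^(-2·u) du = -(u^4/2 + u^3 + 3·u^2/2 + 3·u/2 + 3/4)·e^(-2·u) + C, the region integral is ≈ 0.65807 and the full one is 3/4.
Taking the ratio yields P = 0.8774.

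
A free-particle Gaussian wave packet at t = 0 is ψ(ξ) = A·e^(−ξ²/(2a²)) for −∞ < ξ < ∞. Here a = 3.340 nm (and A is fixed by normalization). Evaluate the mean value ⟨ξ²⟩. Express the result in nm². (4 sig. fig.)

The expectation value is the |ψ|²-weighted average of ξ^2: ∫ ξ^2|ψ|² dξ.
Differentiating ∫e^(−αξ²) dξ = √(π/α) under α to get the higher moments, since the A² factors cancel between numerator and denominator, ⟨ξ²⟩ = a^2/2.
Putting a = 3.340 gives 5.5778.

⟨ξ^2⟩ ≈ 5.578 nm^2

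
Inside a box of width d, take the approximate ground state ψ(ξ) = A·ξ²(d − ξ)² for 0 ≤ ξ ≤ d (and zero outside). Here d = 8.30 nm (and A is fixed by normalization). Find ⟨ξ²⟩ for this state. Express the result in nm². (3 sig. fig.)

⟨ξ^2⟩ ≈ 18.8 nm^2

The expectation value is the |ψ|²-weighted average of ξ^2: ∫ ξ^2|ψ|² dξ.
Expanding the polynomial and integrating term by term, evaluating both integrals, ⟨ξ²⟩ = 3·d^2/11.
With d = 8.30, ⟨ξ^2⟩ = 18.79.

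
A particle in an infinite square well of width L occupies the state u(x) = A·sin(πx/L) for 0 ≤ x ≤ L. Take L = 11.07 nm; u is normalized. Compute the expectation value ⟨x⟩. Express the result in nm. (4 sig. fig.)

⟨x⟩ = ∫ x |u|² dx over the full domain.
Using sin²θ = (1 − cos 2θ)/2, since the A² factors cancel between numerator and denominator, ⟨x⟩ = L/2.
Putting L = 11.07 gives 5.5350.

⟨x⟩ ≈ 5.535 nm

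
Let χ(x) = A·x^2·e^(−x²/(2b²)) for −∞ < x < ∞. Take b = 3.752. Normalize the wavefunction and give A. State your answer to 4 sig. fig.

A ≈ 0.03181

Normalization requires ∫|χ|² dx = 1, integrated from −∞ to ∞.
With ∫_{−∞}^{∞} x^(2m) e^(−αx²) dx = (2m−1)!!·√π / (2^m α^(m+1/2)), ∫|χ|² dx = A²·(3·√(π)·b^5/4).
Hence A² = 1/[3·√(π)·b^5/4].
Plugging in b = 3.752 yields A = 0.031807.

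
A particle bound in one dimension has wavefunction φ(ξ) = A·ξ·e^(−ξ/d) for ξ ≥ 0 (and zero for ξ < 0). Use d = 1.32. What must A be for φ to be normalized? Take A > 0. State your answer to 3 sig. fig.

A ≈ 1.32

The normalization condition is ∫|φ|² dξ = 1 from 0 to ∞.
With ∫₀^∞ ξ^2 e^(−αξ) dξ = 2!/α^3, with φ = A·ξ·e^(−ξ/d), the integral evaluates to A²·[d^3/4].
Setting this equal to 1 gives A² = 1/(d^3/4).
Plugging in d = 1.32 yields A = 1.319.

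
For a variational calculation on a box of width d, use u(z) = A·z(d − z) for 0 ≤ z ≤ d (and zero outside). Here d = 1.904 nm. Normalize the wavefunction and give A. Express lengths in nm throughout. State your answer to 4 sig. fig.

A ≈ 1.095 nm^(-5/2)

We need A² ∫|f|² dz = 1, taking the integral from 0 to d.
Expanding the polynomial and integrating term by term, carrying out the integral gives A² · d^5/30.
Hence A² = 1/[d^5/30].
Substituting d = 1.904 gives A² = 1.1989, so A = 1.0949.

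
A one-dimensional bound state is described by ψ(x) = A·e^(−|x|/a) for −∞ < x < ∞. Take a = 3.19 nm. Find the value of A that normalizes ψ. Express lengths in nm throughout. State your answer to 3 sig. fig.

The normalization condition is ∫|ψ|² dx = 1 from −∞ to ∞.
Using ∫₀^∞ xⁿ e^(−αx) dx = n!/αⁿ⁺¹, ∫|ψ|² dx = A²·(a).
Plugging in a = 3.19 yields A = 0.5599.

A ≈ 0.560 nm^(-1/2)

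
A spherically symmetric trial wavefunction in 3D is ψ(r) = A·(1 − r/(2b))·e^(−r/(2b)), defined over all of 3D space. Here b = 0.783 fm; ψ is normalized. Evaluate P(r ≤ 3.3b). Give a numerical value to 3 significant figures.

P ≈ 0.0938

With dV = 4πr²dr, the probability is ∫|ψ|² dV over r ≤ 3.3b.
The full normalization integral is A²·[8·π·b^3] = 1, fixing A².
Substituting u = r/b, A², 4π and the length scale all cancel in the ratio: P = ∫_{0}^{3.3} u^2·(1 - u/2)^2·e^(-u) du / ∫_{0}^{∞} u^2·(1 - u/2)^2·e^(-u) du.
Using ∫ u^2·(1 - u/2)^2·e^(-u) du = -(u^4/4 + u^2 + 2·u + 2)·e^(-u), the numerator is ≈ 0.18763 and the denominator is 2.
This evaluates to P = 0.09382.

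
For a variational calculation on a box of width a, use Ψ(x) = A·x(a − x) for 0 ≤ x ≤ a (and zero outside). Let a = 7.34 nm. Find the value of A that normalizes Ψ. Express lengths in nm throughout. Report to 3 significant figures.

A ≈ 0.0375 nm^(-5/2)

We need A² ∫|f|² dx = 1, taking the integral from 0 to a.
Expanding the polynomial and integrating term by term, the integral (without the A² prefactor) comes out to a^5/30.
Setting this equal to 1 gives A² = 1/(a^5/30).
With a = 7.34: A² = 0.001408 and A = 0.03752.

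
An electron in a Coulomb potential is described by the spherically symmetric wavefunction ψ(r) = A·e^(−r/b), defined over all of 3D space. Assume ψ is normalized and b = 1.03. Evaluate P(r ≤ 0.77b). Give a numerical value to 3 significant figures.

P ≈ 0.201

Integrate the radial probability density 4πr²|ψ|² over r ≤ 0.77b.
A² is fixed by ∫₀^∞ 4πr²|ψ|² dr = 1, i.e. A² = (π·b^3)^(−1).
In terms of u = r/b (A², 4π and the length scale all cancel between numerator and denominator), P = [∫_{0}^{0.77} u^2·e^(-2·u) du] / [∫_{0}^{∞} u^2·e^(-2·u) du].
An antiderivative of u^2·e^(-2·u) is -(2·u^2 + 2·u + 1)·e^(-2·u)/4; evaluating from 0 to 0.77 gives ≈ 0.050315, while the full integral is 1/4.
This evaluates to P = 0.2013.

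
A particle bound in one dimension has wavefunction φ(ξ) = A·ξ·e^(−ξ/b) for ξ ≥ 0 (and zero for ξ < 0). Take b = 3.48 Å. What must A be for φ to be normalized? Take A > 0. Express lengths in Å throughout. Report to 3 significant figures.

Normalization requires ∫|φ|² dξ = 1, integrated from 0 to ∞.
Using ∫₀^∞ ξⁿ e^(−αξ) dξ = n!/αⁿ⁺¹, with φ = A·ξ·e^(−ξ/b), the integral evaluates to A²·[b^3/4].
Setting this equal to 1 gives A² = 1/(b^3/4).
Plugging in b = 3.48 yields A = 0.3081.

A ≈ 0.308 Å^(-3/2)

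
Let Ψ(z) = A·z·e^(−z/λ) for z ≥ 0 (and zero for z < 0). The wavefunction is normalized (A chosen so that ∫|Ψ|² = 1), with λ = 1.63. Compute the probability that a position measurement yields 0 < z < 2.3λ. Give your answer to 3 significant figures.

P = ∫_{0}^{2.3λ} |Ψ(z)|² dz.
With A² fixed by ∫|Ψ|² = 1, i.e. A² = (λ^3/4)^(−1), substitute and integrate.
In terms of u = z/λ (A² and the length scale cancel between numerator and denominator), P = [∫_{0}^{2.3} u^2·e^(-2·u) du] / [∫_{0}^{∞} u^2·e^(-2·u) du].
An antiderivative of u^2·e^(-2·u) is -(2·u^2 + 2·u + 1)·e^(-2·u)/4; evaluating from 0 to 2.3 gives 1/4 - 809·e^(-23/5)/200, while the full integral is 1/4.
The result is P = 0.8374.

P ≈ 0.837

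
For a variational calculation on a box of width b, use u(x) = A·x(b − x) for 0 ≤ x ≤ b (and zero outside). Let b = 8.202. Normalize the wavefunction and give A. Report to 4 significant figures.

A ≈ 0.02843

Normalization requires ∫|u|² dx = 1, integrated from 0 to b.
With u = A·x(b − x), the integral evaluates to A²·[b^5/30].
Hence A² = 1/[b^5/30].
With b = 8.202: A² = 0.00080821 and A = 0.028429.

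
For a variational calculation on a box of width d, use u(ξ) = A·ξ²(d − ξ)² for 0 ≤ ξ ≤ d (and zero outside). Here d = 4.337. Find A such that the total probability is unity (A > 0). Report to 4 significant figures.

The normalization condition is ∫|u|² dξ = 1 from 0 to d.
With u = A·ξ²(d − ξ)², the integral evaluates to A²·[d^9/630].
Substituting d = 4.337 gives A² = 0.0011605, so A = 0.034066.

A ≈ 0.03407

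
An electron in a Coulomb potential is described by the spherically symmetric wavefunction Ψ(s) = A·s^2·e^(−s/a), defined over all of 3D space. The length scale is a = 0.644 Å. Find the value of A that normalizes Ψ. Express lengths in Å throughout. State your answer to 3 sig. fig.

The normalization condition is ∫|Ψ|² 4πs² ds = 1 from 0 to ∞.
∫|Ψ|² 4πs² ds = A²·(45·π·a^7/2).
So A² = (45·π·a^7/2)^(−1).
Substituting a = 0.644 gives A² = 0.3079, so A = 0.5549.

A ≈ 0.555 Å^(-7/2)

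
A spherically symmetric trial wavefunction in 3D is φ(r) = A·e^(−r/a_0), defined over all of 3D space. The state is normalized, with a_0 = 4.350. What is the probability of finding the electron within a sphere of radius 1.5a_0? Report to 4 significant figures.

P ≈ 0.5768

Integrate the radial probability density 4πr²|φ|² over r ≤ 1.5a_0.
A² is fixed by ∫₀^∞ 4πr²|φ|² dr = 1, i.e. A² = (π·a_0^3)^(−1).
Let u = r/a_0; then A², 4π and the length scale all cancel, so P = ∫_{0}^{1.5} u^2·e^(-2·u) du ÷ ∫_{0}^{∞} u^2·e^(-2·u) du.
With ∫ u^2·e^(-2·u) du = -(2·u^2 + 2·u + 1)·e^(-2·u)/4 + C, the region integral is 1/4 - 17·e^(-3)/8 and the full one is 1/4.
Taking the ratio yields P = 0.57681.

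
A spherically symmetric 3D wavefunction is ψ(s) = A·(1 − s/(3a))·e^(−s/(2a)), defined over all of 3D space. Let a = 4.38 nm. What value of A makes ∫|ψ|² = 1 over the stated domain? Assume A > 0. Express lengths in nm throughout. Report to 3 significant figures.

Require ∫ |ψ|² 4πs² ds = 1 over the whole domain.
(Spherical symmetry: dV = 4πs² ds.)
∫|ψ|² 4πs² ds = A²·(8·π·a^3/3).
So A² = (8·π·a^3/3)^(−1).
Substituting a = 4.38 gives A² = 0.001421, so A = 0.03769.

A ≈ 0.0377 nm^(-3/2)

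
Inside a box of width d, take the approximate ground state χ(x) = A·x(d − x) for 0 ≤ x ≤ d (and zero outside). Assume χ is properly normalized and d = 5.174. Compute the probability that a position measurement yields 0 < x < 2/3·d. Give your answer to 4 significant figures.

P ≈ 0.7901

|χ|² is the probability density, so P = ∫_{0}^{2/3·d} |χ|² dx.
Since A² = 1/(d^5/30), this is the region integral divided by the full normalization integral.
In terms of u = x/d (A² and the length scale cancel between numerator and denominator), P = [∫_{0}^{2/3} u^2·(1 - u)^2 du] / [∫_{0}^{1} u^2·(1 - u)^2 du].
With ∫ u^2·(1 - u)^2 du = u^3·(6·u^2 - 15·u + 10)/30 + C, the region integral is 32/1215 and the full one is 1/30.
The result is P = 64/81.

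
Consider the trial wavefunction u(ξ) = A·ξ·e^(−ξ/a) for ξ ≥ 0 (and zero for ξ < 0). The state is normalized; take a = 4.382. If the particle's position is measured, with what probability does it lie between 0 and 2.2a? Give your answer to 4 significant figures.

|u|² is the probability density, so P = ∫_{0}^{2.2a} |u|² dξ.
Since A² = 1/(a^3/4), this is the region integral divided by the full normalization integral.
Let t = ξ/a; then A² and the length scale cancel, so P = ∫_{0}^{2.2} t^2·e^(-2·t) dt ÷ ∫_{0}^{∞} t^2·e^(-2·t) dt.
With ∫ t^2·e^(-2·t) dt = -(2·t^2 + 2·t + 1)·e^(-2·t)/4 + C, the region integral is 1/4 - 377·e^(-22/5)/100 and the full one is 1/4.
The result is P = 0.81486.

P ≈ 0.8149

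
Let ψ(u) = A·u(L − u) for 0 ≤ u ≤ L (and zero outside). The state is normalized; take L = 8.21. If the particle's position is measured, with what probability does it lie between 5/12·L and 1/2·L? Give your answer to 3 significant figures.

P = ∫_{5/12·L}^{1/2·L} |ψ(u)|² du.
Since A² = 1/(L^5/30), this is the region integral divided by the full normalization integral.
Let t = u/L; then A² and the length scale cancel, so P = ∫_{5/12}^{1/2} t^2·(1 - t)^2 dt ÷ ∫_{0}^{1} t^2·(1 - t)^2 dt.
An antiderivative of t^2·(1 - t)^2 is t^3·(6·t^2 - 15·t + 10)/30; evaluating from 5/12 to 1/2 gives ≈ 0.0051127, while the full integral is 1/30.
The result is P = 0.1534.

P ≈ 0.153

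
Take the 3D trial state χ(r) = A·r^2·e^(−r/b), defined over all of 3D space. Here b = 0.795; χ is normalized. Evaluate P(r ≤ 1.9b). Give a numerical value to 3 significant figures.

Integrate the radial probability density 4πr²|χ|² over r ≤ 1.9b.
The full normalization integral is A²·[45·π·b^7/2] = 1, fixing A².
Let u = r/b; then A², 4π and the length scale all cancel, so P = ∫_{0}^{1.9} u^6·e^(-2·u) du ÷ ∫_{0}^{∞} u^6·e^(-2·u) du.
With ∫ u^6·e^(-2·u) du = -(4·u^6 + 12·u^5 + 30·u^4 + 60·u^3 + 90·u^2 + 90·u + 45)·e^(-2·u)/8 + C, the region integral is ≈ 0.51127 and the full one is 45/8.
The region integral divided by the full integral gives P = 0.09089.

P ≈ 0.0909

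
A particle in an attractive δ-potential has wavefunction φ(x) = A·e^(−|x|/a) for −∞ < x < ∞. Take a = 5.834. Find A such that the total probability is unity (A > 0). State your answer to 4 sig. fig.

A ≈ 0.4140

Require ∫ |φ|² dx = 1 over the whole domain.
∫|φ|² dx = A²·(a).
So A² = (a)^(−1).
With a = 5.834: A² = 0.17141 and A = 0.41402.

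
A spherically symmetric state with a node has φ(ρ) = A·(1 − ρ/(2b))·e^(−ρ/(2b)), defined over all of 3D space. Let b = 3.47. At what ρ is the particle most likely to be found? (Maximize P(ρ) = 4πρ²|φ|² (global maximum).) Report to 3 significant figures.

ρ ≈ 18.2

The maximum of P(ρ) = 4πρ²|φ|² occurs where its derivative vanishes.
Solving yields ρ = b·(√(5) + 3).
With b = 3.47, the most probable radial distance is 18.17.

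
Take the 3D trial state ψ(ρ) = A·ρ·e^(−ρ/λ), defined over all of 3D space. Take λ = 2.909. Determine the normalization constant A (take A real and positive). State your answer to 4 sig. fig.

A ≈ 0.02257

Require ∫ |ψ|² 4πρ² dρ = 1 over the whole domain.
In 3D with spherical symmetry the volume element is 4πρ² dρ.
Using ∫₀^∞ ρⁿ e^(−αρ) dρ = n!/αⁿ⁺¹, the integral (without the A² prefactor) comes out to 3·π·λ^5.
Setting this equal to 1 gives A² = 1/(3·π·λ^5).
Substituting λ = 2.909 gives A² = 0.00050934, so A = 0.022569.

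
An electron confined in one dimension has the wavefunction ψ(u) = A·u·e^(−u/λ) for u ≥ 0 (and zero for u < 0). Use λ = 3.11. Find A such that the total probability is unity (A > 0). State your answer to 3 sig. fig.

A ≈ 0.365

Normalization requires ∫|ψ|² du = 1, integrated from 0 to ∞.
Carrying out the integral gives A² · λ^3/4.
Substituting λ = 3.11 gives A² = 0.1330, so A = 0.3647.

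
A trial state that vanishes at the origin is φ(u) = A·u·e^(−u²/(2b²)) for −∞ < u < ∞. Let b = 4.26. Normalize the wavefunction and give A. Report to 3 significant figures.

A ≈ 0.121

Normalization requires ∫|φ|² du = 1, integrated from −∞ to ∞.
The integral (without the A² prefactor) comes out to √(π)·b^3/2.
So A² = (√(π)·b^3/2)^(−1).
Plugging in b = 4.26 yields A = 0.1208.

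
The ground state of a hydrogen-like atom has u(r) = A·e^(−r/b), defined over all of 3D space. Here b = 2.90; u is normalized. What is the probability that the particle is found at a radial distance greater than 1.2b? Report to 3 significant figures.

P ≈ 0.570

P = ∫ |u|² 4πr² dr over r > 1.2b.
Normalization gives A² = 1/(π·b^3).
Let t = r/b; then A², 4π and the length scale all cancel, so P = ∫_{1.2}^{∞} t^2·e^(-2·t) dt ÷ ∫_{0}^{∞} t^2·e^(-2·t) dt.
Using ∫ t^2·e^(-2·t) dt = -(2·t^2 + 2·t + 1)·e^(-2·t)/4, the numerator is 157·e^(-12/5)/100 and the denominator is 1/4.
This evaluates to P = 0.5697.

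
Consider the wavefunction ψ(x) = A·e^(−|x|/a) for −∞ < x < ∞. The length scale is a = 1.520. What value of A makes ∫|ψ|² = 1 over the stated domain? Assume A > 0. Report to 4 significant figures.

Normalization requires ∫|ψ|² dx = 1, integrated from −∞ to ∞.
Recall ∫₀^∞ x^m e^(−x/β) dx = m!·β^(m+1), ∫|ψ|² dx = A²·(a).
Setting this equal to 1 gives A² = 1/(a).
With a = 1.520: A² = 0.65789 and A = 0.81111.

A ≈ 0.8111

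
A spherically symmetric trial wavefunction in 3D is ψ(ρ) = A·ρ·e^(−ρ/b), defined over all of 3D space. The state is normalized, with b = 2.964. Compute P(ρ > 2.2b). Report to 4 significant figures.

With dV = 4πρ²dρ, the probability is ∫|ψ|² dV over ρ > 2.2b.
Normalization gives A² = 1/(3·π·b^5).
In terms of u = ρ/b (A², 4π and the length scale all cancel between numerator and denominator), P = [∫_{2.2}^{∞} u^4·e^(-2·u) du] / [∫_{0}^{∞} u^4·e^(-2·u) du].
Using ∫ u^4·e^(-2·u) du = -(u^4/2 + u^3 + 3·u^2/2 + 3·u/2 + 3/4)·e^(-2·u), the numerator is ≈ 0.413388 and the denominator is 3/4.
The region integral divided by the full integral gives P = 0.55118.

P ≈ 0.5512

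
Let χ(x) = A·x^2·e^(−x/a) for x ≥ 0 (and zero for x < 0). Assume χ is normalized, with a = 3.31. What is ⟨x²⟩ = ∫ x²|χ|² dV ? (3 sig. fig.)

The expectation value is the |χ|²-weighted average of x^2: ∫ x^2|χ|² dx.
Since the A² factors cancel between numerator and denominator, ⟨x²⟩ = 15·a^2/2.
With a = 3.31, ⟨x^2⟩ = 82.17.

⟨x^2⟩ ≈ 82.2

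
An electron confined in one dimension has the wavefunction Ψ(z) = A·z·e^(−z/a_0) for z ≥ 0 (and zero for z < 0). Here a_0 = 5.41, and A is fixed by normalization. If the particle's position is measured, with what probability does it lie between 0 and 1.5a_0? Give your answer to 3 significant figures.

P ≈ 0.577

P = ∫_{0}^{1.5a_0} |Ψ(z)|² dz.
The normalization integral ∫|Ψ|²dz over the whole domain equals a_0^3/4·A², and A² cancels in the ratio.
In terms of u = z/a_0 (A² and the length scale cancel between numerator and denominator), P = [∫_{0}^{1.5} u^2·e^(-2·u) du] / [∫_{0}^{∞} u^2·e^(-2·u) du].
An antiderivative of u^2·e^(-2·u) is -(2·u^2 + 2·u + 1)·e^(-2·u)/4; evaluating from 0 to 1.5 gives 1/4 - 17·e^(-3)/8, while the full integral is 1/4.
Evaluating gives P = 0.5768.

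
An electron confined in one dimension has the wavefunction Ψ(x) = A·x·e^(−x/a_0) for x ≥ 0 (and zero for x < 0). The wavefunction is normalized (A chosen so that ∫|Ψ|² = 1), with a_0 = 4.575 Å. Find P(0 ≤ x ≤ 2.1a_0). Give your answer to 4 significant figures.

The probability is P = ∫ |Ψ|² dx over [0, 2.1a_0].
The normalization integral ∫|Ψ|²dx over the whole domain equals a_0^3/4·A², and A² cancels in the ratio.
In terms of u = x/a_0 (A² and the length scale cancel between numerator and denominator), P = [∫_{0}^{2.1} u^2·e^(-2·u) du] / [∫_{0}^{∞} u^2·e^(-2·u) du].
With ∫ u^2·e^(-2·u) du = -(2·u^2 + 2·u + 1)·e^(-2·u)/4 + C, the region integral is 1/4 - 701·e^(-21/5)/200 and the full one is 1/4.
This works out to P = 0.78976.

P ≈ 0.7898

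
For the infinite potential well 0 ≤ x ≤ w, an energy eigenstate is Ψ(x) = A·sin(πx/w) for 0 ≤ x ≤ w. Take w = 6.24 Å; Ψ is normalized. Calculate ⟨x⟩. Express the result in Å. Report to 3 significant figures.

⟨x⟩ ≈ 3.12 Å

The expectation value is the |Ψ|²-weighted average of x: ∫ x|Ψ|² dx.
Since the A² factors cancel between numerator and denominator, ⟨x⟩ = w/2.
With w = 6.24, ⟨x⟩ = 3.120.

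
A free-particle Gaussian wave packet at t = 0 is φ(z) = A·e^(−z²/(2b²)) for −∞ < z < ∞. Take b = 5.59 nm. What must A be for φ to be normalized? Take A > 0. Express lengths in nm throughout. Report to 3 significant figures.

A ≈ 0.318 nm^(-1/2)

Normalization requires ∫|φ|² dz = 1, integrated from −∞ to ∞.
Differentiating ∫e^(−αz²) dz = √(π/α) under α to get the higher moments, ∫|φ|² dz = A²·(√(π)·b).
Setting this equal to 1 gives A² = 1/(√(π)·b).
With b = 5.59: A² = 0.1009 and A = 0.3177.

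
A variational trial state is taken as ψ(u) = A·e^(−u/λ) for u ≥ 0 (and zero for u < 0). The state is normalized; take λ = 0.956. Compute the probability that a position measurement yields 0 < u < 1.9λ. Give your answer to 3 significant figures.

P ≈ 0.978

P = ∫_{0}^{1.9λ} |ψ(u)|² du.
Since A² = 1/(λ/2), this is the region integral divided by the full normalization integral.
Substituting t = u/λ, A² and the length scale cancel in the ratio: P = ∫_{0}^{1.9} e^(-2·t) dt / ∫_{0}^{∞} e^(-2·t) dt.
Using ∫ e^(-2·t) dt = -e^(-2·t)/2, the numerator is 1/2 - e^(-19/5)/2 and the denominator is 1/2.
The result is P = 0.9776.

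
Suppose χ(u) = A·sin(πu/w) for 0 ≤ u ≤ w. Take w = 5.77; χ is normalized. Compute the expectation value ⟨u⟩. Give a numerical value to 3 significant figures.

⟨u⟩ = ∫ u |χ|² du over the full domain.
With ∫₀^w sin²(nπu/w) du = w/2, evaluating both integrals, ⟨u⟩ = w/2.
Putting w = 5.77 gives 2.885.

⟨u⟩ ≈ 2.89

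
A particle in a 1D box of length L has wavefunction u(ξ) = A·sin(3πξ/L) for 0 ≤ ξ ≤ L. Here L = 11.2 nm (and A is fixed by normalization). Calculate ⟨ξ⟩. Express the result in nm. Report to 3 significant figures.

⟨ξ⟩ ≈ 5.60 nm

The expectation value is the |u|²-weighted average of ξ: ∫ ξ|u|² dξ.
Using sin²θ = (1 − cos 2θ)/2, evaluating both integrals, ⟨ξ⟩ = L/2.
Putting L = 11.2 gives 5.600.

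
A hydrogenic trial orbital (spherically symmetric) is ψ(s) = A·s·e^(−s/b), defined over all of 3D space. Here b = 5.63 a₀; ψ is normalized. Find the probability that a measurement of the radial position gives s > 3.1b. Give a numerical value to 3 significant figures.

P ≈ 0.259

Integrate the radial probability density 4πs²|ψ|² over s > 3.1b.
Normalization gives A² = 1/(3·π·b^5).
Let u = s/b; then A², 4π and the length scale all cancel, so P = ∫_{3.1}^{∞} u^4·e^(-2·u) du ÷ ∫_{0}^{∞} u^4·e^(-2·u) du.
Using ∫ u^4·e^(-2·u) du = -(u^4/2 + u^3 + 3·u^2/2 + 3·u/2 + 3/4)·e^(-2·u), the numerator is ≈ 0.19438 and the denominator is 3/4.
The region integral divided by the full integral gives P = 0.2592.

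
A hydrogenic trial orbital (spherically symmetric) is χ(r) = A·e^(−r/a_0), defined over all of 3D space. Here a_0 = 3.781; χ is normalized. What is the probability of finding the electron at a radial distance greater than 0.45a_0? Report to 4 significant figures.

Integrate the radial probability density 4πr²|χ|² over r > 0.45a_0.
Normalization gives A² = 1/(π·a_0^3).
Let u = r/a_0; then A², 4π and the length scale all cancel, so P = ∫_{0.45}^{∞} u^2·e^(-2·u) du ÷ ∫_{0}^{∞} u^2·e^(-2·u) du.
Using ∫ u^2·e^(-2·u) du = -(2·u^2 + 2·u + 1)·e^(-2·u)/4, the numerator is 461·e^(-9/10)/800 and the denominator is 1/4.
The region integral divided by the full integral gives P = 0.93714.

P ≈ 0.9371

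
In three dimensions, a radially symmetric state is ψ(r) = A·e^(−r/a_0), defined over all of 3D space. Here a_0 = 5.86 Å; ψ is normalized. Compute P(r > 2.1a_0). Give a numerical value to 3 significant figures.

With dV = 4πr²dr, the probability is ∫|ψ|² dV over r > 2.1a_0.
Normalization gives A² = 1/(π·a_0^3).
Let u = r/a_0; then A², 4π and the length scale all cancel, so P = ∫_{2.1}^{∞} u^2·e^(-2·u) du ÷ ∫_{0}^{∞} u^2·e^(-2·u) du.
Using ∫ u^2·e^(-2·u) du = -(2·u^2 + 2·u + 1)·e^(-2·u)/4, the numerator is 701·e^(-21/5)/200 and the denominator is 1/4.
This evaluates to P = 0.2102.

P ≈ 0.210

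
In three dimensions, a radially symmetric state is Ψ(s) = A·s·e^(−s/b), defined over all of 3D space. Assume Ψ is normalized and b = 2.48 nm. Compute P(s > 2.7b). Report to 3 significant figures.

With dV = 4πs²ds, the probability is ∫|Ψ|² dV over s > 2.7b.
A² is fixed by ∫₀^∞ 4πs²|Ψ|² ds = 1, i.e. A² = (3·π·b^5)^(−1).
Substituting u = s/b, A², 4π and the length scale all cancel in the ratio: P = ∫_{2.7}^{∞} u^4·e^(-2·u) du / ∫_{0}^{∞} u^4·e^(-2·u) du.
An antiderivative of u^4·e^(-2·u) is -(u^4/2 + u^3 + 3·u^2/2 + 3·u/2 + 3/4)·e^(-2·u); evaluating from 2.7 to ∞ gives ≈ 0.27998, while the full integral is 3/4.
This evaluates to P = 0.3733.

P ≈ 0.373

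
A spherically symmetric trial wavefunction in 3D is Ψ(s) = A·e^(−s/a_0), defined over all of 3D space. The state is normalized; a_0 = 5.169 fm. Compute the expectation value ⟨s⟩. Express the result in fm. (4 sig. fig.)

⟨s⟩ ≈ 7.754 fm

By definition ⟨s⟩ = ∫ s |Ψ(s)|² 4πs² ds.
Recall ∫₀^∞ s^m e^(−s/β) ds = m!·β^(m+1), evaluating both integrals, ⟨s⟩ = 3·a_0/2.
Putting a_0 = 5.169 gives 7.7535.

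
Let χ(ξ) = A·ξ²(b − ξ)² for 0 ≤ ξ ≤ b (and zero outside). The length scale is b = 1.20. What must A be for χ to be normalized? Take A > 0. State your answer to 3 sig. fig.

Require ∫ |χ|² dξ = 1 over the whole domain.
∫|χ|² dξ = A²·(b^9/630).
Plugging in b = 1.20 yields A = 11.05.

A ≈ 11.0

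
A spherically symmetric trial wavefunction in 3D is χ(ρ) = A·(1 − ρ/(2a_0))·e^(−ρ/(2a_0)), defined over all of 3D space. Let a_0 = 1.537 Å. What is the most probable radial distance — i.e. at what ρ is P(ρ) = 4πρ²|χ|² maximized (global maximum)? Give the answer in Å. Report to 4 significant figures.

The maximum of P(ρ) = 4πρ²|χ|² occurs where its derivative vanishes.
This gives ρ = a_0·(√(5) + 3).
With a_0 = 1.537, the most probable radial distance is 8.0478 Å.

ρ ≈ 8.048 Å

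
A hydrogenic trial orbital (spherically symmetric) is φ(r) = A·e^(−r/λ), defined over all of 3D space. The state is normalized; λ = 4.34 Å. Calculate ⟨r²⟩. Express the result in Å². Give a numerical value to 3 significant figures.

⟨r^2⟩ ≈ 56.5 Å^2

By definition ⟨r²⟩ = ∫ r^2 |φ(r)|² 4πr² dr.
With ∫₀^∞ r^4 e^(−αr) dr = 4!/α^5, the ratio of the moment integral to the normalization integral gives ⟨r²⟩ = 3·λ^2.
Putting λ = 4.34 gives 56.51.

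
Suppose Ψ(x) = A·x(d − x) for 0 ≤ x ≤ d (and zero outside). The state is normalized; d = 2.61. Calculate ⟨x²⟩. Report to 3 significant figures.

The expectation value is the |Ψ|²-weighted average of x^2: ∫ x^2|Ψ|² dx.
Expanding the polynomial and integrating term by term, evaluating both integrals, ⟨x²⟩ = 2·d^2/7.
With d = 2.61, ⟨x^2⟩ = 1.946.

⟨x^2⟩ ≈ 1.95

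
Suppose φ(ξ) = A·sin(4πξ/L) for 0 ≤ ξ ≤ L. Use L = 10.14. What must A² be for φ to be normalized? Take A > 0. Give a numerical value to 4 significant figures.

A^2 ≈ 0.1972

We need A² ∫|f|² dξ = 1, taking the integral from 0 to L.
With ∫₀^L sin²(nπξ/L) dξ = L/2, carrying out the integral gives A² · L/2.
Hence A² = 1/[L/2].
Substituting L = 10.14 gives A² = 0.19724, so A = 0.44412.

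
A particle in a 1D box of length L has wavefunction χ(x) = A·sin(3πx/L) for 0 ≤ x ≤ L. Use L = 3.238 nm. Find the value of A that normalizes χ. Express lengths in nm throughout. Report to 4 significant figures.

A ≈ 0.7859 nm^(-1/2)

Normalization requires ∫|χ|² dx = 1, integrated from 0 to L.
Using sin²θ = (1 − cos 2θ)/2, ∫|χ|² dx = A²·(L/2).
Hence A² = 1/[L/2].
Substituting L = 3.238 gives A² = 0.61767, so A = 0.78592.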